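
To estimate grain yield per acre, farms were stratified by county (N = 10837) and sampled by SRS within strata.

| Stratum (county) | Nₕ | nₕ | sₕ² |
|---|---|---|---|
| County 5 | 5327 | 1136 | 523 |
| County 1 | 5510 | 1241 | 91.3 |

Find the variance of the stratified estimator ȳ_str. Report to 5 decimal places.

0.10225

Var(ȳ_str) = Σₕ Wₕ²(1 − fₕ)sₕ²/nₕ with Wₕ = Nₕ/N, N = 10837.
County 5: Wₕ = 0.49155670; term = 0.49155670²·(1 − 0.21325324)·523/1136 = 0.087519649.
County 1: Wₕ = 0.50844330; term = 0.50844330²·(1 − 0.22522686)·91.3/1241 = 0.014735287.
Sum = 0.10225494.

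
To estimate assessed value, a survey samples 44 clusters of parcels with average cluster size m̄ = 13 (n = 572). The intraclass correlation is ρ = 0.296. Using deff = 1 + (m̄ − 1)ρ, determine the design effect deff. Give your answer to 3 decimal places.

deff = 1 + (13 − 1)·0.296 = 1 + 3.552 = 4.552.

4.552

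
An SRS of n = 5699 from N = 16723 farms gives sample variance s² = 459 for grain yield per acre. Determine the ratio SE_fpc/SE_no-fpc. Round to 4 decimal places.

0.8119

f = n/N = 5699/16723 = 0.34078814.
SE_no-fpc = √(s²/n) = 0.28379649; SE_fpc = √((1−f)s²/n) = 0.23041965.
Ratio = √(1−f) = 0.81191863.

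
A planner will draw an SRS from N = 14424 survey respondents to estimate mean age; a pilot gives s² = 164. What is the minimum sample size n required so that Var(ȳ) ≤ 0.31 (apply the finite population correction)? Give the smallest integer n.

Without fpc, n₀ = s²/D = 164/0.31 = 529.0323.
With fpc, (1 − n/N)·s²/n ≤ D requires n ≥ n₀/(1 + n₀/N) = 529.0323/(1 + 529.0323/14424) = 510.3153.
Rounding up, n = 511.

511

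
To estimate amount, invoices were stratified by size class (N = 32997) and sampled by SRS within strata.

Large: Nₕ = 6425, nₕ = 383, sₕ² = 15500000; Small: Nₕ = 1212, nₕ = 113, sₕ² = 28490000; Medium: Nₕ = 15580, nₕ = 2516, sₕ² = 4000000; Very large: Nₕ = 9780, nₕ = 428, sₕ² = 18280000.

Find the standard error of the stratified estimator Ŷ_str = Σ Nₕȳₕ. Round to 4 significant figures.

2.477 × 10^6

Var(Ŷ_str) = Σₕ Nₕ²(1 − fₕ)sₕ²/nₕ.
Large: 6425²·(1 − 383/6425)·15500000/383 = 1.5710383 × 10^12.
Small: 1212²·(1 − 113/1212)·28490000/113 = 3.35826 × 10^11.
Medium: 15580²·(1 − 2516/15580)·4000000/2516 = 3.2358843 × 10^11.
Very large: 9780²·(1 − 428/9780)·18280000/428 = 3.9063916 × 10^12.
Sum = 6.1368443 × 10^12.
SE = √(6.1368443 × 10^12) = 2.477 × 10^6.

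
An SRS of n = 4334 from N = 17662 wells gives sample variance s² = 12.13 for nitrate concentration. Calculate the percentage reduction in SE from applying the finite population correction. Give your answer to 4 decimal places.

13.1315

f = n/N = 4334/17662 = 0.24538557.
SE_no-fpc = √(s²/n) = 0.052903688; SE_fpc = √((1−f)s²/n) = 0.045956664.
Ratio = √(1−f) = 0.86868546. Reduction = 100·(1 − 0.86868546) = 13.1315%.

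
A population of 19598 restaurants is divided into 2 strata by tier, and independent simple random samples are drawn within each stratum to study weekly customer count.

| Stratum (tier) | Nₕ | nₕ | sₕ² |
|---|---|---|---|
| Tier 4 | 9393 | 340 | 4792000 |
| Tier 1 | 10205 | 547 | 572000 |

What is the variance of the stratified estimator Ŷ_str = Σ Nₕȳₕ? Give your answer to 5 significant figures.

1.3016 × 10^12

Var(Ŷ_str) = Σₕ Nₕ²(1 − fₕ)sₕ²/nₕ.
Tier 4: 9393²·(1 − 340/9393)·4792000/340 = 1.1984909 × 10^12.
Tier 1: 10205²·(1 − 547/10205)·572000/547 = 1.0306446 × 10^11.
Sum = 1.3015554 × 10^12.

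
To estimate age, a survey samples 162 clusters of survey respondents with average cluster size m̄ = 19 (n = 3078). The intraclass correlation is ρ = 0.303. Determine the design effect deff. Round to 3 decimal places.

6.454

deff = 1 + (19 − 1)·0.303 = 1 + 5.454 = 6.454.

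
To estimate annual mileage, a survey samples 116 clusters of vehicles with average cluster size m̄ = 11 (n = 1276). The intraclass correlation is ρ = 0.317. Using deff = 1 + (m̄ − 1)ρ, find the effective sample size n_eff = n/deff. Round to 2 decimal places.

306.00

deff = 1 + (11 − 1)·0.317 = 1 + 3.17 = 4.17.
n_eff = 1276 / 4.17 = 306.00.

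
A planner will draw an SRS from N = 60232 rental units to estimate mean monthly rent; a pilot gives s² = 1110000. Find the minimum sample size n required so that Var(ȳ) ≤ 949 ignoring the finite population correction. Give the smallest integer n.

Without fpc, n₀ = s²/D = 1110000/949 = 1169.6523.
Rounding up, n = 1170.

1170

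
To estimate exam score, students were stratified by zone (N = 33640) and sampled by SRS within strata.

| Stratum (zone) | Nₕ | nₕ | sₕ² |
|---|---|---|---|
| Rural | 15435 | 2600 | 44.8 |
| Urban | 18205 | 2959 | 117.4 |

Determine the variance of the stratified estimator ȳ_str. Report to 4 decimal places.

0.0127

Var(ȳ_str) = Σₕ Wₕ²(1 − fₕ)sₕ²/nₕ with Wₕ = Nₕ/N, N = 33640.
Rural: Wₕ = 0.45882878; term = 0.45882878²·(1 − 0.16844833)·44.8/2600 = 0.0030164435.
Urban: Wₕ = 0.54117122; term = 0.54117122²·(1 − 0.16253776)·117.4/2959 = 0.0097310064.
Sum = 0.01274745.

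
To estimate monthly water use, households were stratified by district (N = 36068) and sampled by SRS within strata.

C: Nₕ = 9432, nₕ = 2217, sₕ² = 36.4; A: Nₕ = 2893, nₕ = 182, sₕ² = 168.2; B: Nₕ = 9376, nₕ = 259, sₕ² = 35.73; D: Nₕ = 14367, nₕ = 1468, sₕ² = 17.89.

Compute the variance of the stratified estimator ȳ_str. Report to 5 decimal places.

Var(ȳ_str) = Σₕ Wₕ²(1 − fₕ)sₕ²/nₕ with Wₕ = Nₕ/N, N = 36068.
C: Wₕ = 0.26150604; term = 0.26150604²·(1 − 0.23505089)·36.4/2217 = 8.5887843 × 10^-4.
A: Wₕ = 0.08020960; term = 0.08020960²·(1 − 0.06291047)·168.2/182 = 0.0055717091.
B: Wₕ = 0.25995342; term = 0.25995342²·(1 − 0.02762372)·35.73/259 = 0.0090648095.
D: Wₕ = 0.39833093; term = 0.39833093²·(1 − 0.10217860)·17.89/1468 = 0.0017360503.
Sum = 0.017231447.

0.01723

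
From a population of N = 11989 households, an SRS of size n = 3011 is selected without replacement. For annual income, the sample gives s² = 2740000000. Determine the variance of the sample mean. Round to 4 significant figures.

681500

Under SRS without replacement, Var(ȳ) = (1 − f)·s²/n with f = n/N = 3011/11989 = 0.25114688.
Var(ȳ) = (1 − 0.25114688)·2740000000/3011 = 0.74885312·909996.68 = 681453.85.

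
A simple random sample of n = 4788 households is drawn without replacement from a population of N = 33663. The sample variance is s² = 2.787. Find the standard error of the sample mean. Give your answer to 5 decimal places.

0.02234

Under SRS without replacement, Var(ȳ) = (1 − f)·s²/n with f = n/N = 4788/33663 = 0.14223331.
Var(ȳ) = (1 − 0.14223331)·2.787/4788 = 0.85776669·5.820802 × 10^-4 = 4.9928901 × 10^-4.
SE(ȳ) = √(4.9928901 × 10^-4) = 0.02234.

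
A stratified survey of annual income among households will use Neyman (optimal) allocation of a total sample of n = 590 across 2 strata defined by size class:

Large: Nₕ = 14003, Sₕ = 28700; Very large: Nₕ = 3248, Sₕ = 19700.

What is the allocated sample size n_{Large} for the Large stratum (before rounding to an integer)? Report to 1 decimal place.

509.0

Neyman allocation: nₕ = n·NₕSₕ / Σⱼ NⱼSⱼ.
Σ NⱼSⱼ = 14003·28700 + 3248·19700 = 4.658717 × 10^8.
n_{Large} = 590·14003·28700 / (4.658717 × 10^8) = 509.0.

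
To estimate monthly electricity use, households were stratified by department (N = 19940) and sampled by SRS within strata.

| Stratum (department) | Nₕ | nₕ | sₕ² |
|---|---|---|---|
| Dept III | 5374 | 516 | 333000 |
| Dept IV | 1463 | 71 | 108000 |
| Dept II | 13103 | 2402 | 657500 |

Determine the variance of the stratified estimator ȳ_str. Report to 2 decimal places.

Var(ȳ_str) = Σₕ Wₕ²(1 − fₕ)sₕ²/nₕ with Wₕ = Nₕ/N, N = 19940.
Dept III: Wₕ = 0.26950853; term = 0.26950853²·(1 − 0.09601786)·333000/516 = 42.373994.
Dept IV: Wₕ = 0.07337011; term = 0.07337011²·(1 − 0.04853042)·108000/71 = 7.7910979.
Dept II: Wₕ = 0.65712136; term = 0.65712136²·(1 − 0.18331680)·657500/2402 = 96.531166.
Sum = 146.69626.

146.70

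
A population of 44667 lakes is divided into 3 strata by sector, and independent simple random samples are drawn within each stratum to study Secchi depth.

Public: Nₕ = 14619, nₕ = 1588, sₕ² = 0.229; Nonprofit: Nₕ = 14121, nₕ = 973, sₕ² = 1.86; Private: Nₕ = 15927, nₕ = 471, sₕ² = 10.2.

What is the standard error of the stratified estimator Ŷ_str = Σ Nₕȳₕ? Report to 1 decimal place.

2390.3

Var(Ŷ_str) = Σₕ Nₕ²(1 − fₕ)sₕ²/nₕ.
Public: 14619²·(1 − 1588/14619)·0.229/1588 = 27471.375.
Nonprofit: 14121²·(1 − 973/14121)·1.86/973 = 354915.73.
Private: 15927²·(1 − 471/15927)·10.2/471 = 5.3310205 × 10^6.
Sum = 5.7134076 × 10^6.
SE = √(5.7134076 × 10^6) = 2390.3.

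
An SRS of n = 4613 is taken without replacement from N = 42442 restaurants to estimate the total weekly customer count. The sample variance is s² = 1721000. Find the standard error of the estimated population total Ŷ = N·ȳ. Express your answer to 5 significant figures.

Var(Ŷ) = N²·Var(ȳ) = N²·(1 − n/N)·s²/n.
f = 4613/42442 = 0.10868951; Var(ȳ) = 0.89131049·1721000/4613 = 332.52663.
Var(Ŷ) = 42442² · 332.52663 = 5.9898799 × 10^11.
SE(Ŷ) = √(5.9898799 × 10^11) = 773940.

773940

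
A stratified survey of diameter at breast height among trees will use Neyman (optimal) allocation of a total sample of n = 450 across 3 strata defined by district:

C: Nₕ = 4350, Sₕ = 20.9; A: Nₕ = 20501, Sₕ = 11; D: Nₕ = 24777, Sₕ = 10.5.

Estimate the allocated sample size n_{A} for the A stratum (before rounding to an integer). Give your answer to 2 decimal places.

Neyman allocation: nₕ = n·NₕSₕ / Σⱼ NⱼSⱼ.
Σ NⱼSⱼ = 4350·20.9 + 20501·11 + 24777·10.5 = 576584.5.
n_{A} = 450·20501·11 / 576584.5 = 176.00.

176.00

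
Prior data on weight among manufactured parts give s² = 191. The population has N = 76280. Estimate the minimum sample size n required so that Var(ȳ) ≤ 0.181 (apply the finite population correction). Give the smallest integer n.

1041

Without fpc, n₀ = s²/D = 191/0.181 = 1055.2486.
With fpc, (1 − n/N)·s²/n ≤ D requires n ≥ n₀/(1 + n₀/N) = 1055.2486/(1 + 1055.2486/76280) = 1040.8496.
Rounding up, n = 1041.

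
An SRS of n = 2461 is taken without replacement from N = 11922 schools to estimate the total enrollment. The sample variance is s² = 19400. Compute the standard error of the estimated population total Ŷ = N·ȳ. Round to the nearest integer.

29819

Var(Ŷ) = N²·Var(ȳ) = N²·(1 − n/N)·s²/n.
f = 2461/11922 = 0.20642510; Var(ȳ) = 0.79357490·19400/2461 = 6.2557306.
Var(Ŷ) = 11922² · 6.2557306 = 8.8915254 × 10^8.
SE(Ŷ) = √(8.8915254 × 10^8) = 29819.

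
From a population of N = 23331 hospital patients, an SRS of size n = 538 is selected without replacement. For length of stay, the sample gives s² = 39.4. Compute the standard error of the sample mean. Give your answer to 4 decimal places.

0.2675

Under SRS without replacement, Var(ȳ) = (1 − f)·s²/n with f = n/N = 538/23331 = 0.02305945.
Var(ȳ) = (1 − 0.02305945)·39.4/538 = 0.97694055·0.073234201 = 0.07154546.
SE(ȳ) = √(0.07154546) = 0.2675.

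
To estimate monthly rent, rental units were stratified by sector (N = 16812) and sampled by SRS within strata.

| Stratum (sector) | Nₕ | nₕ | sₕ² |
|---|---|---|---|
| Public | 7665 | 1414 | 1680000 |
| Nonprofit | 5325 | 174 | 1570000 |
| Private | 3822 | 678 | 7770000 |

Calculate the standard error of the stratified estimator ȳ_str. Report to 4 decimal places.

39.5508

Var(ȳ_str) = Σₕ Wₕ²(1 − fₕ)sₕ²/nₕ with Wₕ = Nₕ/N, N = 16812.
Public: Wₕ = 0.45592434; term = 0.45592434²·(1 − 0.18447489)·1680000/1414 = 201.41081.
Nonprofit: Wₕ = 0.31673804; term = 0.31673804²·(1 − 0.03267606)·1570000/174 = 875.63438.
Private: Wₕ = 0.22733762; term = 0.22733762²·(1 − 0.17739403)·7770000/678 = 487.22076.
Sum = 1564.266.
SE = √(1564.266) = 39.5508.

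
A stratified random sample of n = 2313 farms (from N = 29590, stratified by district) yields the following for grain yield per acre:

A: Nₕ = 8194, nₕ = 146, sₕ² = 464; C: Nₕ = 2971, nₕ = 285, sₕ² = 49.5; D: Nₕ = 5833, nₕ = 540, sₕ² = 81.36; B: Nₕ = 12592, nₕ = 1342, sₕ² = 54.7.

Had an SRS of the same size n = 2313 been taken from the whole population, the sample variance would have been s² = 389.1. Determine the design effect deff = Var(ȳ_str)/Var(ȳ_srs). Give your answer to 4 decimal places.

1.6305

Var(ȳ_str) = Σ Wₕ²(1−fₕ)sₕ²/nₕ with Wₕ = Nₕ/29590:
  A: (8194/29590)²·(1−146/8194)·464/146 = 0.23936416
  C: (2971/29590)²·(1−285/2971)·49.5/285 = 0.0015829933
  D: (5833/29590)²·(1−540/5833)·81.36/540 = 0.0053127713
  B: (12592/29590)²·(1−1342/12592)·54.7/1342 = 0.0065946556
  → Var(ȳ_str) = 0.25285458.
Var(ȳ_srs) = (1 − 2313/29590)·389.1/2313 = 0.15507337.
deff = 0.25285458 / 0.15507337 = 1.6305.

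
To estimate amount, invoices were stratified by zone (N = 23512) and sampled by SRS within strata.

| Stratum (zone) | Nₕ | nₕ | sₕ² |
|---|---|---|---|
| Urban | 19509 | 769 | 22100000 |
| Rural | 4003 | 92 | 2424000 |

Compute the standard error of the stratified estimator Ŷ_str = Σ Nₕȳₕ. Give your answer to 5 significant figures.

3.3044 × 10^6

Var(Ŷ_str) = Σₕ Nₕ²(1 − fₕ)sₕ²/nₕ.
Urban: 19509²·(1 − 769/19509)·22100000/769 = 1.0506802 × 10^13.
Rural: 4003²·(1 − 92/4003)·2424000/92 = 4.1249453 × 10^11.
Sum = 1.0919297 × 10^13.
SE = √(1.0919297 × 10^13) = 3.3044 × 10^6.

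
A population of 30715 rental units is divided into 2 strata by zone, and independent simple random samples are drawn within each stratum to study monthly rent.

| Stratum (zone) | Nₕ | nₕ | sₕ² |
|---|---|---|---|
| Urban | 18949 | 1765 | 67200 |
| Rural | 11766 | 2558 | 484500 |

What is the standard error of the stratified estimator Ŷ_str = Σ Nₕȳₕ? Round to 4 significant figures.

181400

Var(Ŷ_str) = Σₕ Nₕ²(1 − fₕ)sₕ²/nₕ.
Urban: 18949²·(1 − 1765/18949)·67200/1765 = 1.2397529 × 10^10.
Rural: 11766²·(1 − 2558/11766)·484500/2558 = 2.0520474 × 10^10.
Sum = 3.2918003 × 10^10.
SE = √(3.2918003 × 10^10) = 181400.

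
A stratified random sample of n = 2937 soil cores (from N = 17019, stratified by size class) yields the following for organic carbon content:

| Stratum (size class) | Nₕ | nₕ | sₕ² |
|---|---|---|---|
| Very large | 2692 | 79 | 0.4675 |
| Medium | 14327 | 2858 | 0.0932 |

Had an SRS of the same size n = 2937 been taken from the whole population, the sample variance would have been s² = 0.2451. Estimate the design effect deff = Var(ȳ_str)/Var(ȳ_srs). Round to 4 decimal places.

Var(ȳ_str) = Σ Wₕ²(1−fₕ)sₕ²/nₕ with Wₕ = Nₕ/17019:
  Very large: (2692/17019)²·(1−79/2692)·0.4675/79 = 1.4371461 × 10^-4
  Medium: (14327/17019)²·(1−2858/14327)·0.0932/2858 = 1.8499774 × 10^-5
  → Var(ȳ_str) = 1.6221438 × 10^-4.
Var(ȳ_srs) = (1 − 2937/17019)·0.2451/2937 = 6.9050951 × 10^-5.
deff = (1.6221438 × 10^-4) / (6.9050951 × 10^-5) = 2.3492.

2.3492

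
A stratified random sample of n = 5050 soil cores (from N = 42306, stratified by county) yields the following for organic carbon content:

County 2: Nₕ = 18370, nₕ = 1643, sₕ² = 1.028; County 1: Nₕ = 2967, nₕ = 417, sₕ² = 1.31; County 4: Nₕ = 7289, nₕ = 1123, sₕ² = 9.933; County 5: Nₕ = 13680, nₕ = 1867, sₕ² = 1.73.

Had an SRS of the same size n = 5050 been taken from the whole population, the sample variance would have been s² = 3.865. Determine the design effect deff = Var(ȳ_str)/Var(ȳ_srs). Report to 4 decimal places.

Var(ȳ_str) = Σ Wₕ²(1−fₕ)sₕ²/nₕ with Wₕ = Nₕ/42306:
  County 2: (18370/42306)²·(1−1643/18370)·1.028/1643 = 1.0741844 × 10^-4
  County 1: (2967/42306)²·(1−417/2967)·1.31/417 = 1.3279724 × 10^-5
  County 4: (7289/42306)²·(1−1123/7289)·9.933/1123 = 2.2211006 × 10^-4
  County 5: (13680/42306)²·(1−1867/13680)·1.73/1867 = 8.3665066 × 10^-5
  → Var(ȳ_str) = 4.2647329 × 10^-4.
Var(ȳ_srs) = (1 − 5050/42306)·3.865/5050 = 6.7398833 × 10^-4.
deff = (4.2647329 × 10^-4) / (6.7398833 × 10^-4) = 0.6328.

0.6328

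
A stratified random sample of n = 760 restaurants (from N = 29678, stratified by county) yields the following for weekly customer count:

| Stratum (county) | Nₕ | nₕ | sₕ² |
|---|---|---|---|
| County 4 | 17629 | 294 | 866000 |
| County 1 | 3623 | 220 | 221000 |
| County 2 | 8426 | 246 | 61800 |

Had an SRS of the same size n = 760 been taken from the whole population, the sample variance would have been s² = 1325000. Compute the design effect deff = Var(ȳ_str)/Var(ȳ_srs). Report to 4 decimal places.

0.6215

Var(ȳ_str) = Σ Wₕ²(1−fₕ)sₕ²/nₕ with Wₕ = Nₕ/29678:
  County 4: (17629/29678)²·(1−294/17629)·866000/294 = 1022.0045
  County 1: (3623/29678)²·(1−220/3623)·221000/220 = 14.061466
  County 2: (8426/29678)²·(1−246/8426)·61800/246 = 19.658884
  → Var(ȳ_str) = 1055.7249.
Var(ȳ_srs) = (1 − 760/29678)·1325000/760 = 1698.7752.
deff = 1055.7249 / 1698.7752 = 0.6215.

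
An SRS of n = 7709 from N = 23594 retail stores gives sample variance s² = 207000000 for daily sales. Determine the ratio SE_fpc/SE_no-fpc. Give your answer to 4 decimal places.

f = n/N = 7709/23594 = 0.32673561.
SE_no-fpc = √(s²/n) = 163.86498; SE_fpc = √((1−f)s²/n) = 134.45562.
Ratio = √(1−f) = 0.82052690.

0.8205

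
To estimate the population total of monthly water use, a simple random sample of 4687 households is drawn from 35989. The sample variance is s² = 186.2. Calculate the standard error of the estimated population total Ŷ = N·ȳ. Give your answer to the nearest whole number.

Var(Ŷ) = N²·Var(ȳ) = N²·(1 − n/N)·s²/n.
f = 4687/35989 = 0.13023424; Var(ȳ) = 0.86976576·186.2/4687 = 0.034553101.
Var(Ŷ) = 35989² · 0.034553101 = 4.4753457 × 10^7.
SE(Ŷ) = √(4.4753457 × 10^7) = 6690.

6690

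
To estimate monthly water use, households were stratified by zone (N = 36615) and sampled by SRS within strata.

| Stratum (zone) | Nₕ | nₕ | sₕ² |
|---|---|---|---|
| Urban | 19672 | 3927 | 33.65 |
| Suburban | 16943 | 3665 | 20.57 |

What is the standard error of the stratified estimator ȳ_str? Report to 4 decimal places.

0.0541

Var(ȳ_str) = Σₕ Wₕ²(1 − fₕ)sₕ²/nₕ with Wₕ = Nₕ/N, N = 36615.
Urban: Wₕ = 0.53726615; term = 0.53726615²·(1 − 0.19962383)·33.65/3927 = 0.0019796904.
Suburban: Wₕ = 0.46273385; term = 0.46273385²·(1 − 0.21631352)·20.57/3665 = 9.4181415 × 10^-4.
Sum = 0.0029215046.
SE = √(0.0029215046) = 0.0541.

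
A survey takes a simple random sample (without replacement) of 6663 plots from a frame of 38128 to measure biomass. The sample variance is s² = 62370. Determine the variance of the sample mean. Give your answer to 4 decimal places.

7.7248

Under SRS without replacement, Var(ȳ) = (1 − f)·s²/n with f = n/N = 6663/38128 = 0.17475346.
Var(ȳ) = (1 − 0.17475346)·62370/6663 = 0.82524654·9.3606484 = 7.7248426.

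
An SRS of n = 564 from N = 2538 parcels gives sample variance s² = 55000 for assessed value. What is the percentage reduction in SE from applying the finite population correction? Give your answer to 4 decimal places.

11.8083

f = n/N = 564/2538 = 0.22222222.
SE_no-fpc = √(s²/n) = 9.8751066; SE_fpc = √((1−f)s²/n) = 8.7090254.
Ratio = √(1−f) = 0.88191710. Reduction = 100·(1 − 0.88191710) = 11.8083%.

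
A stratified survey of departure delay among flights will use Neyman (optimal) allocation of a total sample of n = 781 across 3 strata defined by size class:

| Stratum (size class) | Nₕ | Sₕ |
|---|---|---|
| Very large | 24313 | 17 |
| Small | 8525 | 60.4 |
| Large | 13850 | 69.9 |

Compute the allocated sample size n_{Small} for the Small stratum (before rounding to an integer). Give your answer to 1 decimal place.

Neyman allocation: nₕ = n·NₕSₕ / Σⱼ NⱼSⱼ.
Σ NⱼSⱼ = 24313·17 + 8525·60.4 + 13850·69.9 = 1.896346 × 10^6.
n_{Small} = 781·8525·60.4 / (1.896346 × 10^6) = 212.1.

212.1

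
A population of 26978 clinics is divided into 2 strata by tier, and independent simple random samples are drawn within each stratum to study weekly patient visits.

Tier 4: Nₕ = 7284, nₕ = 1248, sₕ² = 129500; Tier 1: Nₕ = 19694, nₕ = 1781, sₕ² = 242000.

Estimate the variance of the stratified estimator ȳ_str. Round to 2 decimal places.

72.13

Var(ȳ_str) = Σₕ Wₕ²(1 − fₕ)sₕ²/nₕ with Wₕ = Nₕ/N, N = 26978.
Tier 4: Wₕ = 0.26999778; term = 0.26999778²·(1 − 0.17133443)·129500/1248 = 6.2683733.
Tier 1: Wₕ = 0.73000222; term = 0.73000222²·(1 − 0.09043363)·242000/1781 = 65.861892.
Sum = 72.130265.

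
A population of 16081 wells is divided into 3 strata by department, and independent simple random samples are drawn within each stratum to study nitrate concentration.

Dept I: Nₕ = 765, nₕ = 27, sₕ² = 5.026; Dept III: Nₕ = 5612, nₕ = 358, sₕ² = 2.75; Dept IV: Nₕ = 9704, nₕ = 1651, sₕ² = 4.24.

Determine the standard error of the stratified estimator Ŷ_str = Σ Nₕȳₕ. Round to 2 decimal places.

729.57

Var(Ŷ_str) = Σₕ Nₕ²(1 − fₕ)sₕ²/nₕ.
Dept I: 765²·(1 − 27/765)·5.026/27 = 105093.66.
Dept III: 5612²·(1 − 358/5612)·2.75/358 = 226494.36.
Dept IV: 9704²·(1 − 1651/9704)·4.24/1651 = 200690.71.
Sum = 532278.73.
SE = √(532278.73) = 729.57.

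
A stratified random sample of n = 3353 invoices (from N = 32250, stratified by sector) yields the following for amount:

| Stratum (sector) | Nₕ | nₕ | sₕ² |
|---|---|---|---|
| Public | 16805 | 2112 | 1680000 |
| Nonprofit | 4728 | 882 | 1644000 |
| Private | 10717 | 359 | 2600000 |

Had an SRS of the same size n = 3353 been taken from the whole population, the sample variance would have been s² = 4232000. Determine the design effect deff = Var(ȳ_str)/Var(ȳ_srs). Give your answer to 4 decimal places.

Var(ȳ_str) = Σ Wₕ²(1−fₕ)sₕ²/nₕ with Wₕ = Nₕ/32250:
  Public: (16805/32250)²·(1−2112/16805)·1680000/2112 = 188.84475
  Nonprofit: (4728/32250)²·(1−882/4728)·1644000/882 = 32.588212
  Private: (10717/32250)²·(1−359/10717)·2600000/359 = 772.98061
  → Var(ȳ_str) = 994.41357.
Var(ȳ_srs) = (1 − 3353/32250)·4232000/3353 = 1130.9285.
deff = 994.41357 / 1130.9285 = 0.8793.

0.8793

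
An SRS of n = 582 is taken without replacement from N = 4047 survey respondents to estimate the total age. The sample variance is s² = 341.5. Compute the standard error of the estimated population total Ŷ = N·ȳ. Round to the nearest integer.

2868

Var(Ŷ) = N²·Var(ȳ) = N²·(1 − n/N)·s²/n.
f = 582/4047 = 0.14381023; Var(ȳ) = 0.85618977·341.5/582 = 0.50238627.
Var(Ŷ) = 4047² · 0.50238627 = 8.2281873 × 10^6.
SE(Ŷ) = √(8.2281873 × 10^6) = 2868.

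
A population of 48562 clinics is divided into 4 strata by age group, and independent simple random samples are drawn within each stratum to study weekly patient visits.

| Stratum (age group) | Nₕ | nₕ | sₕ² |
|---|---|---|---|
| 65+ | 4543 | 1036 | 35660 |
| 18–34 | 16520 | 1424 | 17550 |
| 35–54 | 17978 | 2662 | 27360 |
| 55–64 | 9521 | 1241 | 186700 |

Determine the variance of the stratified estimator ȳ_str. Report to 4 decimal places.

7.7650

Var(ȳ_str) = Σₕ Wₕ²(1 − fₕ)sₕ²/nₕ with Wₕ = Nₕ/N, N = 48562.
65+: Wₕ = 0.09355051; term = 0.09355051²·(1 − 0.22804314)·35660/1036 = 0.23254497.
18–34: Wₕ = 0.34018368; term = 0.34018368²·(1 − 0.08619855)·17550/1424 = 1.3033046.
35–54: Wₕ = 0.37020716; term = 0.37020716²·(1 − 0.14806986)·27360/2662 = 1.2000564.
55–64: Wₕ = 0.19605865; term = 0.19605865²·(1 − 0.13034345)·186700/1241 = 5.0291236.
Sum = 7.7650296.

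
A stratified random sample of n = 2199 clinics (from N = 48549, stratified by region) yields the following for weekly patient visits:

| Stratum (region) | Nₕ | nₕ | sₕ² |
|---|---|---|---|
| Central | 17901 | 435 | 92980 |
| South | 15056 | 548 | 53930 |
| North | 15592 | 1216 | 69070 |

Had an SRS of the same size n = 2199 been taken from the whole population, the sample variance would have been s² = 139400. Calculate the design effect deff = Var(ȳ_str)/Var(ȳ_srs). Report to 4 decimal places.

Var(ȳ_str) = Σ Wₕ²(1−fₕ)sₕ²/nₕ with Wₕ = Nₕ/48549:
  Central: (17901/48549)²·(1−435/17901)·92980/435 = 28.353747
  South: (15056/48549)²·(1−548/15056)·53930/548 = 9.1202436
  North: (15592/48549)²·(1−1216/15592)·69070/1216 = 5.4017589
  → Var(ȳ_str) = 42.87575.
Var(ȳ_srs) = (1 − 2199/48549)·139400/2199 = 60.521125.
deff = 42.87575 / 60.521125 = 0.7084.

0.7084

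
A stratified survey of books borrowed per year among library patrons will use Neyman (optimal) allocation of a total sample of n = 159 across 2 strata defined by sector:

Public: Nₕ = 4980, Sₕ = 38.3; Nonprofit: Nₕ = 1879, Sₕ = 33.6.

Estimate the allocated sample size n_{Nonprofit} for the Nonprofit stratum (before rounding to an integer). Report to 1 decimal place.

39.5

Neyman allocation: nₕ = n·NₕSₕ / Σⱼ NⱼSⱼ.
Σ NⱼSⱼ = 4980·38.3 + 1879·33.6 = 253868.4.
n_{Nonprofit} = 159·1879·33.6 / 253868.4 = 39.5.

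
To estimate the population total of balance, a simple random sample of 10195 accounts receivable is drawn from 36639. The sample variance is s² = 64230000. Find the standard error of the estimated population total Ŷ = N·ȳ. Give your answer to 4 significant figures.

Var(Ŷ) = N²·Var(ȳ) = N²·(1 − n/N)·s²/n.
f = 10195/36639 = 0.27825541; Var(ȳ) = 0.72174459·64230000/10195 = 4547.0971.
Var(Ŷ) = 36639² · 4547.0971 = 6.1040974 × 10^12.
SE(Ŷ) = √(6.1040974 × 10^12) = 2.471 × 10^6.

2.471 × 10^6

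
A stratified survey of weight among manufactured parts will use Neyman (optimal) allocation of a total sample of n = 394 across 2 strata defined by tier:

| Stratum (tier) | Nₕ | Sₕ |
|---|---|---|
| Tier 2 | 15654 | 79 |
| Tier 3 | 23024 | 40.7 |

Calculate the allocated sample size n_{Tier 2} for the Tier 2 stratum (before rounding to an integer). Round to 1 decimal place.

Neyman allocation: nₕ = n·NₕSₕ / Σⱼ NⱼSⱼ.
Σ NⱼSⱼ = 15654·79 + 23024·40.7 = 2.1737428 × 10^6.
n_{Tier 2} = 394·15654·79 / (2.1737428 × 10^6) = 224.2.

224.2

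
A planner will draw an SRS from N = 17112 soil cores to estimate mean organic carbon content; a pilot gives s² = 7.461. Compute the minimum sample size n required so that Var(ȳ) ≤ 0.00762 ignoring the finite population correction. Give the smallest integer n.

980

Without fpc, n₀ = s²/D = 7.461/0.00762 = 979.1339.
Rounding up, n = 980.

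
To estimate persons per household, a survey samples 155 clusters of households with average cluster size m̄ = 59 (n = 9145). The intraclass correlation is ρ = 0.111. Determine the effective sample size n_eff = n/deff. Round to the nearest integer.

deff = 1 + (59 − 1)·0.111 = 1 + 6.438 = 7.438.
n_eff = 9145 / 7.438 = 1229.

1229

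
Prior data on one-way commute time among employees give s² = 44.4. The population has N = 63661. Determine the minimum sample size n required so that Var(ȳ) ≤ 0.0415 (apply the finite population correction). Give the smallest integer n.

Without fpc, n₀ = s²/D = 44.4/0.0415 = 1069.8795.
With fpc, (1 − n/N)·s²/n ≤ D requires n ≥ n₀/(1 + n₀/N) = 1069.8795/(1 + 1069.8795/63661) = 1052.1964.
Rounding up, n = 1053.

1053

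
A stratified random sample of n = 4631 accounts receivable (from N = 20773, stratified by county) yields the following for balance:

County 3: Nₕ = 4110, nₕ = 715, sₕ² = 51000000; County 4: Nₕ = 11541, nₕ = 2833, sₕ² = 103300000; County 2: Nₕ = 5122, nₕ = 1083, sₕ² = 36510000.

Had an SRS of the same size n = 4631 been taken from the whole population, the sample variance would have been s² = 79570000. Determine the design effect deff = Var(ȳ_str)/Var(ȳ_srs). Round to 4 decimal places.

0.9298

Var(ȳ_str) = Σ Wₕ²(1−fₕ)sₕ²/nₕ with Wₕ = Nₕ/20773:
  County 3: (4110/20773)²·(1−715/4110)·51000000/715 = 2306.4673
  County 4: (11541/20773)²·(1−2833/11541)·103300000/2833 = 8492.1404
  County 2: (5122/20773)²·(1−1083/5122)·36510000/1083 = 1616.2121
  → Var(ȳ_str) = 12414.82.
Var(ȳ_srs) = (1 − 4631/20773)·79570000/4631 = 13351.581.
deff = 12414.82 / 13351.581 = 0.9298.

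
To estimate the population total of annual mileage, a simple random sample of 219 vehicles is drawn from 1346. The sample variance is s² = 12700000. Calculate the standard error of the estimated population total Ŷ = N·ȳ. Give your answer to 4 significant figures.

296600

Var(Ŷ) = N²·Var(ȳ) = N²·(1 − n/N)·s²/n.
f = 219/1346 = 0.16270431; Var(ȳ) = 0.83729569·12700000/219 = 48555.504.
Var(Ŷ) = 1346² · 48555.504 = 8.7968783 × 10^10.
SE(Ŷ) = √(8.7968783 × 10^10) = 296600.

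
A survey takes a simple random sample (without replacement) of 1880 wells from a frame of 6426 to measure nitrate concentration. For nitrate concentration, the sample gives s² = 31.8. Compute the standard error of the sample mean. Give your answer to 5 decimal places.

Under SRS without replacement, Var(ȳ) = (1 − f)·s²/n with f = n/N = 1880/6426 = 0.29256147.
Var(ȳ) = (1 − 0.29256147)·31.8/1880 = 0.70743853·0.016914894 = 0.011966247.
SE(ȳ) = √(0.011966247) = 0.10939.

0.10939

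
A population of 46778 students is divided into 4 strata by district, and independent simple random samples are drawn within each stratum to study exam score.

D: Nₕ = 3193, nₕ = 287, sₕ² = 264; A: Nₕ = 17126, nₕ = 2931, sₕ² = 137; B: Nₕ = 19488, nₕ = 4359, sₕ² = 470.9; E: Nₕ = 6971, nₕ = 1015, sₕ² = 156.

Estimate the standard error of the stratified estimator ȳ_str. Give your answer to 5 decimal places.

Var(ȳ_str) = Σₕ Wₕ²(1 − fₕ)sₕ²/nₕ with Wₕ = Nₕ/N, N = 46778.
D: Wₕ = 0.06825858; term = 0.06825858²·(1 − 0.08988412)·264/287 = 0.0039006166.
A: Wₕ = 0.36611228; term = 0.36611228²·(1 − 0.17114329)·137/2931 = 0.0051929338.
B: Wₕ = 0.41660610; term = 0.41660610²·(1 − 0.22367611)·470.9/4359 = 0.014555798.
E: Wₕ = 0.14902305; term = 0.14902305²·(1 − 0.14560321)·156/1015 = 0.0029162519.
Sum = 0.0265656.
SE = √(0.0265656) = 0.16299.

0.16299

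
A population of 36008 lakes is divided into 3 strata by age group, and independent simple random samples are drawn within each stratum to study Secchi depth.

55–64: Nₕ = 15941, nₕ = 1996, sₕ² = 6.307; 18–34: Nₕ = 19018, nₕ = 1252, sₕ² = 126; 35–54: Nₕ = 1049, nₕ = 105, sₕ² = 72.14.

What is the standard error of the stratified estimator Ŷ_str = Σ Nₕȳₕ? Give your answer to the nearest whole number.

5949

Var(Ŷ_str) = Σₕ Nₕ²(1 − fₕ)sₕ²/nₕ.
55–64: 15941²·(1 − 1996/15941)·6.307/1996 = 702419.2.
18–34: 19018²·(1 − 1252/19018)·126/1252 = 3.4003273 × 10^7.
35–54: 1049²·(1 − 105/1049)·72.14/105 = 680353.03.
Sum = 3.5386045 × 10^7.
SE = √(3.5386045 × 10^7) = 5949.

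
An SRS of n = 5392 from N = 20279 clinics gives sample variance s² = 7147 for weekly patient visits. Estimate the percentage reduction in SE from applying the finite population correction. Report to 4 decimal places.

f = n/N = 5392/20279 = 0.26589082.
SE_no-fpc = √(s²/n) = 1.1512959; SE_fpc = √((1−f)s²/n) = 0.98643228.
Ratio = √(1−f) = 0.85680171. Reduction = 100·(1 − 0.85680171) = 14.3198%.

14.3198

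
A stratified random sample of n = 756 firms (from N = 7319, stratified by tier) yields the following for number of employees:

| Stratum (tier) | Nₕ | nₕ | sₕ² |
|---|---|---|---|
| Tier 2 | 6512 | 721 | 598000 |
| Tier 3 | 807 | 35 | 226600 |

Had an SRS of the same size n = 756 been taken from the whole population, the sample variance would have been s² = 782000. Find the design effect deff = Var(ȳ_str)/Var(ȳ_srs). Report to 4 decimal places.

Var(ȳ_str) = Σ Wₕ²(1−fₕ)sₕ²/nₕ with Wₕ = Nₕ/7319:
  Tier 2: (6512/7319)²·(1−721/6512)·598000/721 = 583.88912
  Tier 3: (807/7319)²·(1−35/807)·226600/35 = 75.297265
  → Var(ȳ_str) = 659.18639.
Var(ȳ_srs) = (1 − 756/7319)·782000/756 = 927.54634.
deff = 659.18639 / 927.54634 = 0.7107.

0.7107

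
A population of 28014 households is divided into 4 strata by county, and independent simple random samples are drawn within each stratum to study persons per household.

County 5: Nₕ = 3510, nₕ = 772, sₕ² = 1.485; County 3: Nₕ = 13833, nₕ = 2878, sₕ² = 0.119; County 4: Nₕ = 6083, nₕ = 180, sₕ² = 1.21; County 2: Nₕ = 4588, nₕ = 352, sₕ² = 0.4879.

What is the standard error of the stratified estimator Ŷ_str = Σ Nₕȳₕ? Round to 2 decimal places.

Var(Ŷ_str) = Σₕ Nₕ²(1 − fₕ)sₕ²/nₕ.
County 5: 3510²·(1 − 772/3510)·1.485/772 = 18486.288.
County 3: 13833²·(1 − 2878/13833)·0.119/2878 = 6265.9212.
County 4: 6083²·(1 − 180/6083)·1.21/180 = 241381.21.
County 2: 4588²·(1 − 352/4588)·0.4879/352 = 26938.134.
Sum = 293071.55.
SE = √(293071.55) = 541.36.

541.36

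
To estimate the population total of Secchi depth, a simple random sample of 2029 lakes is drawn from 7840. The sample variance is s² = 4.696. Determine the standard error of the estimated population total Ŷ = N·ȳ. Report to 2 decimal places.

Var(Ŷ) = N²·Var(ȳ) = N²·(1 − n/N)·s²/n.
f = 2029/7840 = 0.25880102; Var(ȳ) = 0.74119898·4.696/2029 = 0.001715461.
Var(Ŷ) = 7840² · 0.001715461 = 105441.84.
SE(Ŷ) = √(105441.84) = 324.72.

324.72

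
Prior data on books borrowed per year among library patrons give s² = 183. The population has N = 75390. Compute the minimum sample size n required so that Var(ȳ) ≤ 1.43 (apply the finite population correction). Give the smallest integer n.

128

Without fpc, n₀ = s²/D = 183/1.43 = 127.9720.
With fpc, (1 − n/N)·s²/n ≤ D requires n ≥ n₀/(1 + n₀/N) = 127.9720/(1 + 127.9720/75390) = 127.7551.
Rounding up, n = 128.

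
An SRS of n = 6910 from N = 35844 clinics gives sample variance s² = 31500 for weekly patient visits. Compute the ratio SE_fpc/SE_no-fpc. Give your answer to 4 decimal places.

f = n/N = 6910/35844 = 0.19277982.
SE_no-fpc = √(s²/n) = 2.1350903; SE_fpc = √((1−f)s²/n) = 1.9182811.
Ratio = √(1−f) = 0.89845433.

0.8985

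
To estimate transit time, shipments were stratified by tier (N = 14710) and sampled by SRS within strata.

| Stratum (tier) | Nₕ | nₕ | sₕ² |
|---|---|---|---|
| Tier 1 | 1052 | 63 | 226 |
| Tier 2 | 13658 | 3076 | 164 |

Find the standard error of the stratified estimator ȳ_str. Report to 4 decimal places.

0.2299

Var(ȳ_str) = Σₕ Wₕ²(1 − fₕ)sₕ²/nₕ with Wₕ = Nₕ/N, N = 14710.
Tier 1: Wₕ = 0.07151598; term = 0.07151598²·(1 − 0.05988593)·226/63 = 0.017248629.
Tier 2: Wₕ = 0.92848402; term = 0.92848402²·(1 − 0.22521599)·164/3076 = 0.035611235.
Sum = 0.052859864.
SE = √(0.052859864) = 0.2299.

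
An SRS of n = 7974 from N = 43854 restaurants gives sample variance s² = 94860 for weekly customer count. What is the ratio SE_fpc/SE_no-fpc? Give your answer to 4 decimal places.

0.9045

f = n/N = 7974/43854 = 0.18183062.
SE_no-fpc = √(s²/n) = 3.4490814; SE_fpc = √((1−f)s²/n) = 3.1197878.
Ratio = √(1−f) = 0.90452716.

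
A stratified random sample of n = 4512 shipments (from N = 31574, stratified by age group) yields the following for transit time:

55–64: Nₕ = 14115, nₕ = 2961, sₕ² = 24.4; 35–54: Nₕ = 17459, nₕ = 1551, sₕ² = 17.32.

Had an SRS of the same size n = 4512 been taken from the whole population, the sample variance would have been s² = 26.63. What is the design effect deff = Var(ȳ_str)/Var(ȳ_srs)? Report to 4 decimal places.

0.8723

Var(ȳ_str) = Σ Wₕ²(1−fₕ)sₕ²/nₕ with Wₕ = Nₕ/31574:
  55–64: (14115/31574)²·(1−2961/14115)·24.4/2961 = 0.0013013788
  35–54: (17459/31574)²·(1−1551/17459)·17.32/1551 = 0.0031110846
  → Var(ȳ_str) = 0.0044124634.
Var(ȳ_srs) = (1 − 4512/31574)·26.63/4512 = 0.0050586235.
deff = 0.0044124634 / 0.0050586235 = 0.8723.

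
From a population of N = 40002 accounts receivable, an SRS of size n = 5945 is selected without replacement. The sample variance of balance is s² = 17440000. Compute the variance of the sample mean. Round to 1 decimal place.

2497.6

Under SRS without replacement, Var(ȳ) = (1 − f)·s²/n with f = n/N = 5945/40002 = 0.14861757.
Var(ȳ) = (1 − 0.14861757)·17440000/5945 = 0.85138243·2933.5576 = 2497.5794.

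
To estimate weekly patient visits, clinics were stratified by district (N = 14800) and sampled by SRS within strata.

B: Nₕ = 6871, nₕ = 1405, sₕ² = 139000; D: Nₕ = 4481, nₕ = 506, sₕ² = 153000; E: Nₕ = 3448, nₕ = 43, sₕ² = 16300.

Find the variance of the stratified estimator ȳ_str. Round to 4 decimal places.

61.8694

Var(ȳ_str) = Σₕ Wₕ²(1 − fₕ)sₕ²/nₕ with Wₕ = Nₕ/N, N = 14800.
B: Wₕ = 0.46425676; term = 0.46425676²·(1 − 0.20448261)·139000/1405 = 16.963077.
D: Wₕ = 0.30277027; term = 0.30277027²·(1 − 0.11292122)·153000/506 = 24.58836.
E: Wₕ = 0.23297297; term = 0.23297297²·(1 − 0.01247100)·16300/43 = 20.31796.
Sum = 61.869397.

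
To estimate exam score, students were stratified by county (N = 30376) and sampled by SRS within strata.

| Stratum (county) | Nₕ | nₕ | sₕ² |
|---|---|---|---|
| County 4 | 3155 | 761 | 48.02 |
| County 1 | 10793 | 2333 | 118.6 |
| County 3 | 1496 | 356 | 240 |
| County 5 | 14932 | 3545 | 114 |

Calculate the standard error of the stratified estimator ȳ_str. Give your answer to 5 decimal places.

0.11278

Var(ȳ_str) = Σₕ Wₕ²(1 − fₕ)sₕ²/nₕ with Wₕ = Nₕ/N, N = 30376.
County 4: Wₕ = 0.10386489; term = 0.10386489²·(1 − 0.24120444)·48.02/761 = 5.165351 × 10^-4.
County 1: Wₕ = 0.35531341; term = 0.35531341²·(1 − 0.21615862)·118.6/2333 = 0.0050306178.
County 3: Wₕ = 0.04924941; term = 0.04924941²·(1 − 0.23796791)·240/356 = 0.001246053.
County 5: Wₕ = 0.49157229; term = 0.49157229²·(1 − 0.23740959)·114/3545 = 0.0059259058.
Sum = 0.012719112.
SE = √(0.012719112) = 0.11278.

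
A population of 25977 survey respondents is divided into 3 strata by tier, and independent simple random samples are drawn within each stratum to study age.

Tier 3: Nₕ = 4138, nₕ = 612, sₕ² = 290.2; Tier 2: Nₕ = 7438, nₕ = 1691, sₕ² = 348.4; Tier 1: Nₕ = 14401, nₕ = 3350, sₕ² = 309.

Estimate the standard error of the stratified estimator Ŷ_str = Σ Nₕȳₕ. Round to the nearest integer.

Var(Ŷ_str) = Σₕ Nₕ²(1 − fₕ)sₕ²/nₕ.
Tier 3: 4138²·(1 − 612/4138)·290.2/612 = 6.9186089 × 10^6.
Tier 2: 7438²·(1 − 1691/7438)·348.4/1691 = 8.8070794 × 10^6.
Tier 1: 14401²·(1 − 3350/14401)·309/3350 = 1.4679386 × 10^7.
Sum = 3.0405074 × 10^7.
SE = √(3.0405074 × 10^7) = 5514.

5514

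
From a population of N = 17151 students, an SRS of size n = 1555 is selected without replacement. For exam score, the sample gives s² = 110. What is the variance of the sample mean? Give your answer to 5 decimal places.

Under SRS without replacement, Var(ȳ) = (1 − f)·s²/n with f = n/N = 1555/17151 = 0.09066527.
Var(ȳ) = (1 − 0.09066527)·110/1555 = 0.90933473·0.07073955 = 0.06432593.

0.06433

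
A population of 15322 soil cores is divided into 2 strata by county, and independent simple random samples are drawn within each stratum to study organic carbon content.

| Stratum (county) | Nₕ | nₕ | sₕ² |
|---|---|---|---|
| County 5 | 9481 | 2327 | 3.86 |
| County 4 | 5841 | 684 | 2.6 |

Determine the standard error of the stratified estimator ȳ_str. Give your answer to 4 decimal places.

0.0311

Var(ȳ_str) = Σₕ Wₕ²(1 − fₕ)sₕ²/nₕ with Wₕ = Nₕ/N, N = 15322.
County 5: Wₕ = 0.61878345; term = 0.61878345²·(1 − 0.24543824)·3.86/2327 = 4.7925107 × 10^-4.
County 4: Wₕ = 0.38121655; term = 0.38121655²·(1 − 0.11710324)·2.6/684 = 4.8772012 × 10^-4.
Sum = 9.6697119 × 10^-4.
SE = √(9.6697119 × 10^-4) = 0.0311.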